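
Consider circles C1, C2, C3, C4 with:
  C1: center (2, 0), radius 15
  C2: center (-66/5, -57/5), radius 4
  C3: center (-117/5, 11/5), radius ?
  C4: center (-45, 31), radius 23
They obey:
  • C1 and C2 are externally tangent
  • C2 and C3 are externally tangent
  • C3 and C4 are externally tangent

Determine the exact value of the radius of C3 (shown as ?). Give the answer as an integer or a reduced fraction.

13

1. [ext C2·C3]  r_C3² + 8r_C3 − 273 = 0  ⇒  r_C3 = 13 (r>0 drops 1)
2. [ext C3·C4]  r_C3² + 46r_C3 − 767 = 0  ⇒  r_C3 = 13 (r>0 drops 1)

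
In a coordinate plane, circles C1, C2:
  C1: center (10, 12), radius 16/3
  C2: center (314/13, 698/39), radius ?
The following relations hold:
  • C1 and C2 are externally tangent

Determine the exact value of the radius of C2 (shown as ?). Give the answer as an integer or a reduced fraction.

10

1. [ext C1·C2]  r_C2² + (32/3)r_C2 − 620/3 = 0  ⇒  r_C2 = 10 (r>0 drops 1)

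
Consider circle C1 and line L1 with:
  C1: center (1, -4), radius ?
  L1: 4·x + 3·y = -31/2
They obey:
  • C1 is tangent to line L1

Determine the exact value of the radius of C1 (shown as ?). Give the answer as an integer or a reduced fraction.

3/2

1. [C1‖L1]  r_C1² − 9/4 = 0  ⇒  r_C1 = 3/2 (r>0 drops 1)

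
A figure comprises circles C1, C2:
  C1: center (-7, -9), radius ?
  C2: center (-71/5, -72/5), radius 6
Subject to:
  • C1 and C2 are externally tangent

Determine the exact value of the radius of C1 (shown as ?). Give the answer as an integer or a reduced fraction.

1. [ext C1·C2]  r_C1² + 12r_C1 − 45 = 0  ⇒  r_C1 = 3 (r>0 drops 1)

3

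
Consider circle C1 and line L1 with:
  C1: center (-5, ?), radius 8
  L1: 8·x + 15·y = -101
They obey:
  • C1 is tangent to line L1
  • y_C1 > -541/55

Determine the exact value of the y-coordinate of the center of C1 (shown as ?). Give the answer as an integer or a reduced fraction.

5

1. [C1‖L1]  y_C1² + (122/15)y_C1 − 197/3 = 0  ⇒  y_C1 = -197/15 or 5
2. given y_C1 > -541/55: keep 5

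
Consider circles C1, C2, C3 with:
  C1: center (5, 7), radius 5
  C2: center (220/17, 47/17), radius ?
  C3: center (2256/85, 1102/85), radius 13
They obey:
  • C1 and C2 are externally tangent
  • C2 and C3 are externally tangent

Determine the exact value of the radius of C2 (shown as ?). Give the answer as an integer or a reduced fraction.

1. [ext C1·C2]  r_C2² + 10r_C2 − 56 = 0  ⇒  r_C2 = 4 (r>0 drops 1)
2. [ext C2·C3]  r_C2² + 26r_C2 − 120 = 0  ⇒  r_C2 = 4 (r>0 drops 1)

4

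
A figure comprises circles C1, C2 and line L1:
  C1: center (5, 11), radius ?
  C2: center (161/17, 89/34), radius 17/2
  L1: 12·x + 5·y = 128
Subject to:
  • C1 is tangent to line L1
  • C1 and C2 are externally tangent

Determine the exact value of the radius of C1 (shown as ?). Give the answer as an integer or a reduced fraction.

1

1. [C1‖L1]  r_C1² − 1 = 0  ⇒  r_C1 = 1 (r>0 drops 1)
2. [ext C1·C2]  r_C1² + 17r_C1 − 18 = 0  ⇒  r_C1 = 1 (r>0 drops 1)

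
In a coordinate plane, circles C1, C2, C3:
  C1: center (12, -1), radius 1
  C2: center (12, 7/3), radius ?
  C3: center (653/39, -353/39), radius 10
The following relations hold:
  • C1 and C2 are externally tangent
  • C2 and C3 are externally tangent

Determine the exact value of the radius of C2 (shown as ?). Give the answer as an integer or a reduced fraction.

7/3

1. [ext C1·C2]  r_C2² + 2r_C2 − 91/9 = 0  ⇒  r_C2 = 7/3 (r>0 drops 1)
2. [ext C2·C3]  r_C2² + 20r_C2 − 469/9 = 0  ⇒  r_C2 = 7/3 (r>0 drops 1)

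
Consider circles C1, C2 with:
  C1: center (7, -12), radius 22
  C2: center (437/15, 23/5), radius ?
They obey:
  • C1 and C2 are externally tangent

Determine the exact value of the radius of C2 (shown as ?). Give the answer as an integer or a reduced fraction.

17/3

1. [ext C1·C2]  r_C2² + 44r_C2 − 2533/9 = 0  ⇒  r_C2 = 17/3 (r>0 drops 1)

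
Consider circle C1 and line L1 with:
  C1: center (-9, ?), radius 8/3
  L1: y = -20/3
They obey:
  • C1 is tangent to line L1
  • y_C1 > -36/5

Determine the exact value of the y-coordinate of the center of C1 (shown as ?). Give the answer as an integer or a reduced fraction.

-4

1. [C1‖L1]  y_C1² + (40/3)y_C1 + 112/3 = 0  ⇒  y_C1 = -28/3 or -4
2. given y_C1 > -36/5: keep -4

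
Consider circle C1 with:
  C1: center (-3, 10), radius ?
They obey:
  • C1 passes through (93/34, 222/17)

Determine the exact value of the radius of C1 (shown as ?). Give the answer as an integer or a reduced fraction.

1. [C1∋P]  r_C1² − 169/4 = 0  ⇒  r_C1 = 13/2 (r>0 drops 1)

13/2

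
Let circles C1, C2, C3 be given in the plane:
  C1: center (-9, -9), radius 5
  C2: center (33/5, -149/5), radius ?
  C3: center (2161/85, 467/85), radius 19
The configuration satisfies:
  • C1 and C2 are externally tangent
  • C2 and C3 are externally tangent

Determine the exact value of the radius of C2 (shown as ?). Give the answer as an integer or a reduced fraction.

21

1. [ext C1·C2]  r_C2² + 10r_C2 − 651 = 0  ⇒  r_C2 = 21 (r>0 drops 1)
2. [ext C2·C3]  r_C2² + 38r_C2 − 1239 = 0  ⇒  r_C2 = 21 (r>0 drops 1)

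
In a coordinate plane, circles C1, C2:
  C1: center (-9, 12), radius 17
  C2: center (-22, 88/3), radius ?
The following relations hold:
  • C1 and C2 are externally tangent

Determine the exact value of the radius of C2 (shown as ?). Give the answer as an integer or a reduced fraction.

1. [ext C1·C2]  r_C2² + 34r_C2 − 1624/9 = 0  ⇒  r_C2 = 14/3 (r>0 drops 1)

14/3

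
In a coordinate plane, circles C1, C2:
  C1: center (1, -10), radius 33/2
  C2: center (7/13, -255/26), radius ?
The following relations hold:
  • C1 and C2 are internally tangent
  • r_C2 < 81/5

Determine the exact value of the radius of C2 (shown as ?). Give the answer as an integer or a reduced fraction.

16

1. [int C1,C2]  r_C2² − 33r_C2 + 272 = 0  ⇒  r_C2 = 16 or 17
2. given r_C2 < 81/5: keep 16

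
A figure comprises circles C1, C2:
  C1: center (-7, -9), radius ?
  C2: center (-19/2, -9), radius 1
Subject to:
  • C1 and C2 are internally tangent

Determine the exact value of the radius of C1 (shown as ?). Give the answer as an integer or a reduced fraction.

7/2

1. [int C1,C2]  r_C1² − 2r_C1 − 21/4 = 0  ⇒  r_C1 = 7/2 (r>0 drops 1)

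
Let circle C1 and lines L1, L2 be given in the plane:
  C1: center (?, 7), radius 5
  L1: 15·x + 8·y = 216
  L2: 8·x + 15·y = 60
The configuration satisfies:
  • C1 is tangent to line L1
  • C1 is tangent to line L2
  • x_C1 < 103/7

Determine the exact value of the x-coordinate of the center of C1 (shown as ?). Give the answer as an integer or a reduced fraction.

1. [C1‖L1]  x_C1² − (64/3)x_C1 + 245/3 = 0  ⇒  x_C1 = 5 or 49/3
2. [C1‖L2]  x_C1² + (45/4)x_C1 − 325/4 = 0  ⇒  x_C1 = -65/4 or 5

5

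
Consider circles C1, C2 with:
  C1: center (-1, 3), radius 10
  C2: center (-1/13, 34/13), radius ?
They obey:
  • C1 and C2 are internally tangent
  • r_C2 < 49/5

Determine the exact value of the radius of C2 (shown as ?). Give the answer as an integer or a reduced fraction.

1. [int C1,C2]  r_C2² − 20r_C2 + 99 = 0  ⇒  r_C2 = 9 or 11
2. given r_C2 < 49/5: keep 9

9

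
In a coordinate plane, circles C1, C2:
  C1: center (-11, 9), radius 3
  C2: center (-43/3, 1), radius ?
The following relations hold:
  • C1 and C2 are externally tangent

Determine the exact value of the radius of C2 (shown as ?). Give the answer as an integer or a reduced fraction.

17/3

1. [ext C1·C2]  r_C2² + 6r_C2 − 595/9 = 0  ⇒  r_C2 = 17/3 (r>0 drops 1)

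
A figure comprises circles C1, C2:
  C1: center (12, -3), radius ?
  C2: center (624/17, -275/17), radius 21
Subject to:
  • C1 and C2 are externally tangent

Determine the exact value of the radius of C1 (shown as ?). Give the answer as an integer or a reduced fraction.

7

1. [ext C1·C2]  r_C1² + 42r_C1 − 343 = 0  ⇒  r_C1 = 7 (r>0 drops 1)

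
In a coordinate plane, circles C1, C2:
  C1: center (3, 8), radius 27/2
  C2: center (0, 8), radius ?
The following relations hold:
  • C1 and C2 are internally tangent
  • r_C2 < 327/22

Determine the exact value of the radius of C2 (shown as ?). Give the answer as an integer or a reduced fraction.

21/2

1. [int C1,C2]  r_C2² − 27r_C2 + 693/4 = 0  ⇒  r_C2 = 21/2 or 33/2
2. given r_C2 < 327/22: keep 21/2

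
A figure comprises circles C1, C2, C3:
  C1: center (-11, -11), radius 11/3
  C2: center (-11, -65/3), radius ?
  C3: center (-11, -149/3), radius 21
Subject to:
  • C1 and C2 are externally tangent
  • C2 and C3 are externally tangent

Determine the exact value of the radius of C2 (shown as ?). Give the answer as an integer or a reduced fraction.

1. [ext C1·C2]  r_C2² + (22/3)r_C2 − 301/3 = 0  ⇒  r_C2 = 7 (r>0 drops 1)
2. [ext C2·C3]  r_C2² + 42r_C2 − 343 = 0  ⇒  r_C2 = 7 (r>0 drops 1)

7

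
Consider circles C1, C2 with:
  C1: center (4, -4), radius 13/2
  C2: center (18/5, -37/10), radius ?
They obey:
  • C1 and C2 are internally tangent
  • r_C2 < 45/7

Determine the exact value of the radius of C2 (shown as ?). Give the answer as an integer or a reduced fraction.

6

1. [int C1,C2]  r_C2² − 13r_C2 + 42 = 0  ⇒  r_C2 = 6 or 7
2. given r_C2 < 45/7: keep 6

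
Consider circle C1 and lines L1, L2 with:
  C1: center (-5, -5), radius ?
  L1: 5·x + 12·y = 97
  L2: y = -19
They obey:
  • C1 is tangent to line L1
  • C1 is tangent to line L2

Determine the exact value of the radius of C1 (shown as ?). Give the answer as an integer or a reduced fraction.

14

1. [C1‖L1]  r_C1² − 196 = 0  ⇒  r_C1 = 14 (r>0 drops 1)
2. [C1‖L2]  r_C1² − 196 = 0  ⇒  r_C1 = 14 (r>0 drops 1)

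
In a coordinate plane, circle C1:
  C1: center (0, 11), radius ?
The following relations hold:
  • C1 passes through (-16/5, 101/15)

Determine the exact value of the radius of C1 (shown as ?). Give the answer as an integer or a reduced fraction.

1. [C1∋P]  r_C1² − 256/9 = 0  ⇒  r_C1 = 16/3 (r>0 drops 1)

16/3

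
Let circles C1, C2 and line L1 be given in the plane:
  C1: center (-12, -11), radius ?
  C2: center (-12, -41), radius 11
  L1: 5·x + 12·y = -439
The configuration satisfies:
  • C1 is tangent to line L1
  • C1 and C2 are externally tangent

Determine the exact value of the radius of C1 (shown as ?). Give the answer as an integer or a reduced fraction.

19

1. [C1‖L1]  r_C1² − 361 = 0  ⇒  r_C1 = 19 (r>0 drops 1)
2. [ext C1·C2]  r_C1² + 22r_C1 − 779 = 0  ⇒  r_C1 = 19 (r>0 drops 1)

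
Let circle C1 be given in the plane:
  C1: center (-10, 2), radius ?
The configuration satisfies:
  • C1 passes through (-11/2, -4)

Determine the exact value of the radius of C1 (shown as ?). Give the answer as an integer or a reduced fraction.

15/2

1. [C1∋P]  r_C1² − 225/4 = 0  ⇒  r_C1 = 15/2 (r>0 drops 1)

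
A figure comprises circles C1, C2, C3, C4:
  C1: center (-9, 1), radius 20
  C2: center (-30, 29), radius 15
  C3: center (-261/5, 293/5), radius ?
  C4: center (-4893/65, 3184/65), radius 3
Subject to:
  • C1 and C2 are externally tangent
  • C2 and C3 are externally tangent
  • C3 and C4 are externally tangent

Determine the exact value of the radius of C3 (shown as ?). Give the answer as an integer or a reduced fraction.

1. [ext C2·C3]  r_C3² + 30r_C3 − 1144 = 0  ⇒  r_C3 = 22 (r>0 drops 1)
2. [ext C3·C4]  r_C3² + 6r_C3 − 616 = 0  ⇒  r_C3 = 22 (r>0 drops 1)

22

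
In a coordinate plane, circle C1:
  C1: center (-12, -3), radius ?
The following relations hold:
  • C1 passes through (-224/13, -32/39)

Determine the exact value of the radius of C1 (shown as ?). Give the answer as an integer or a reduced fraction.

17/3

1. [C1∋P]  r_C1² − 289/9 = 0  ⇒  r_C1 = 17/3 (r>0 drops 1)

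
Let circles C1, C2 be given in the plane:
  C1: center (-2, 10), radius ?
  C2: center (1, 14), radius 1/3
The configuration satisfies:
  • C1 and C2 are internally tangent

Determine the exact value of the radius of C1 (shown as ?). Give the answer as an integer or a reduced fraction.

16/3

1. [int C1,C2]  r_C1² − (2/3)r_C1 − 224/9 = 0  ⇒  r_C1 = 16/3 (r>0 drops 1)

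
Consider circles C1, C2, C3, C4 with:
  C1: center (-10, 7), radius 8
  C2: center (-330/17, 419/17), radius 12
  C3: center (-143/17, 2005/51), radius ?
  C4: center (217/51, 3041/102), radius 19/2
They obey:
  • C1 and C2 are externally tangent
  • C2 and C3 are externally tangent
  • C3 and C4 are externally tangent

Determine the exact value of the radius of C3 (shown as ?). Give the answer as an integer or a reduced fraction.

19/3

1. [ext C2·C3]  r_C3² + 24r_C3 − 1729/9 = 0  ⇒  r_C3 = 19/3 (r>0 drops 1)
2. [ext C3·C4]  r_C3² + 19r_C3 − 1444/9 = 0  ⇒  r_C3 = 19/3 (r>0 drops 1)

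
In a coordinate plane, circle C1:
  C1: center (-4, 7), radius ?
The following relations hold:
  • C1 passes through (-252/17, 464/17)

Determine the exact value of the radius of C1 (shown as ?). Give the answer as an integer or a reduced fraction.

23

1. [C1∋P]  r_C1² − 529 = 0  ⇒  r_C1 = 23 (r>0 drops 1)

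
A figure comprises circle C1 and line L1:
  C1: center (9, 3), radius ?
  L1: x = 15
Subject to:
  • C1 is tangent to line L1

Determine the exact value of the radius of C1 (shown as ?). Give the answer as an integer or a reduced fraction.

1. [C1‖L1]  r_C1² − 36 = 0  ⇒  r_C1 = 6 (r>0 drops 1)

6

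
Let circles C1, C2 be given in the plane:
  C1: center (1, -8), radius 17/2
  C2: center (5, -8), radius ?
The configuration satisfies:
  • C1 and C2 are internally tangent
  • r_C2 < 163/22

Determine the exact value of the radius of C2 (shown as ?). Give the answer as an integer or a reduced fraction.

1. [int C1,C2]  r_C2² − 17r_C2 + 225/4 = 0  ⇒  r_C2 = 9/2 or 25/2
2. given r_C2 < 163/22: keep 9/2

9/2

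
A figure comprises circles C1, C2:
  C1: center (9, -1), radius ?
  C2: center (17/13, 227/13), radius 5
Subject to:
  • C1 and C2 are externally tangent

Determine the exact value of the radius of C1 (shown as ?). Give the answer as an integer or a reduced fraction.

15

1. [ext C1·C2]  r_C1² + 10r_C1 − 375 = 0  ⇒  r_C1 = 15 (r>0 drops 1)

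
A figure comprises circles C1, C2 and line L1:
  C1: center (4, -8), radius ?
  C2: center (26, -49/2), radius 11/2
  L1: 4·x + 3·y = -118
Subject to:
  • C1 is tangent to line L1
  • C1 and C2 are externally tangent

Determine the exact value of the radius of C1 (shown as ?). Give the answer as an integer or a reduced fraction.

22

1. [C1‖L1]  r_C1² − 484 = 0  ⇒  r_C1 = 22 (r>0 drops 1)
2. [ext C1·C2]  r_C1² + 11r_C1 − 726 = 0  ⇒  r_C1 = 22 (r>0 drops 1)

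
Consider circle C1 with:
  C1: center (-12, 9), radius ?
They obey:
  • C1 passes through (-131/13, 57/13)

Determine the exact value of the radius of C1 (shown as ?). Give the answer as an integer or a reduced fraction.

1. [C1∋P]  r_C1² − 25 = 0  ⇒  r_C1 = 5 (r>0 drops 1)

5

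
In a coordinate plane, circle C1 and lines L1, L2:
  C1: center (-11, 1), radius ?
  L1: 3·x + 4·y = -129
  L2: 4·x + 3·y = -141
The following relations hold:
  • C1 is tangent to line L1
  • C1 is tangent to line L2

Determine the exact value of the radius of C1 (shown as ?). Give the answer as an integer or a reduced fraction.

20

1. [C1‖L1]  r_C1² − 400 = 0  ⇒  r_C1 = 20 (r>0 drops 1)
2. [C1‖L2]  r_C1² − 400 = 0  ⇒  r_C1 = 20 (r>0 drops 1)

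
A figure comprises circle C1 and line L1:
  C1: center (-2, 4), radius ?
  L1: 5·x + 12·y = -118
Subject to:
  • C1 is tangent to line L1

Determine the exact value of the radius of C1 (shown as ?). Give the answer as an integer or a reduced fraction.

12

1. [C1‖L1]  r_C1² − 144 = 0  ⇒  r_C1 = 12 (r>0 drops 1)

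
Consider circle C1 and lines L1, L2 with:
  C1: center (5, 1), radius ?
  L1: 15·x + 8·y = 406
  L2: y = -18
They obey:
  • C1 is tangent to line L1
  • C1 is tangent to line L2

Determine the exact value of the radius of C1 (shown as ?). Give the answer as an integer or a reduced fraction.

19

1. [C1‖L1]  r_C1² − 361 = 0  ⇒  r_C1 = 19 (r>0 drops 1)
2. [C1‖L2]  r_C1² − 361 = 0  ⇒  r_C1 = 19 (r>0 drops 1)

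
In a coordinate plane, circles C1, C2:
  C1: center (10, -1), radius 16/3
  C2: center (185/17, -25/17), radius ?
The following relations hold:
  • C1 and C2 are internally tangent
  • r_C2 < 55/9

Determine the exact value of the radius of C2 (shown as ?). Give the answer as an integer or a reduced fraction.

13/3

1. [int C1,C2]  r_C2² − (32/3)r_C2 + 247/9 = 0  ⇒  r_C2 = 13/3 or 19/3
2. given r_C2 < 55/9: keep 13/3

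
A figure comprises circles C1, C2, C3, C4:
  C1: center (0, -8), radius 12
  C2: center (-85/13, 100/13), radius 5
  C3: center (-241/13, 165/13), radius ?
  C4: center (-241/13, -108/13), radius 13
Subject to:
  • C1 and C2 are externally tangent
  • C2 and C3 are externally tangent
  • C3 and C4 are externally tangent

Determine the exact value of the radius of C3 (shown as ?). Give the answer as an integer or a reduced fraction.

8

1. [ext C2·C3]  r_C3² + 10r_C3 − 144 = 0  ⇒  r_C3 = 8 (r>0 drops 1)
2. [ext C3·C4]  r_C3² + 26r_C3 − 272 = 0  ⇒  r_C3 = 8 (r>0 drops 1)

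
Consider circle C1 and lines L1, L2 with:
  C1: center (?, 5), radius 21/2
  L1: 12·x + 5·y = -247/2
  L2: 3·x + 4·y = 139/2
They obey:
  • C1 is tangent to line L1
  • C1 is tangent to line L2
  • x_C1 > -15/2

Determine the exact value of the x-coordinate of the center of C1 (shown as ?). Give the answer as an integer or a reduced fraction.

-1

1. [C1‖L1]  x_C1² + (99/4)x_C1 + 95/4 = 0  ⇒  x_C1 = -95/4 or -1
2. [C1‖L2]  x_C1² − 33x_C1 − 34 = 0  ⇒  x_C1 = -1 or 34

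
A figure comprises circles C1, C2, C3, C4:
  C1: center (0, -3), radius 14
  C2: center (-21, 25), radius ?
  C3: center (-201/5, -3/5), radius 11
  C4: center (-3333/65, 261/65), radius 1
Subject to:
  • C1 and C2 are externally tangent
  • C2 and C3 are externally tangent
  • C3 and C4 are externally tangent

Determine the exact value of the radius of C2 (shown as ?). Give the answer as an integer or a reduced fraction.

21

1. [ext C1·C2]  r_C2² + 28r_C2 − 1029 = 0  ⇒  r_C2 = 21 (r>0 drops 1)
2. [ext C2·C3]  r_C2² + 22r_C2 − 903 = 0  ⇒  r_C2 = 21 (r>0 drops 1)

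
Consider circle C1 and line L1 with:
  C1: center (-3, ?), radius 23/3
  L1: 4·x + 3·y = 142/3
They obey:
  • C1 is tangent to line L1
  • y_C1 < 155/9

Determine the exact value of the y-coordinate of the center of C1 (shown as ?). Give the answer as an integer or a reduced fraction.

7

1. [C1‖L1]  y_C1² − (356/9)y_C1 + 2051/9 = 0  ⇒  y_C1 = 7 or 293/9
2. given y_C1 < 155/9: keep 7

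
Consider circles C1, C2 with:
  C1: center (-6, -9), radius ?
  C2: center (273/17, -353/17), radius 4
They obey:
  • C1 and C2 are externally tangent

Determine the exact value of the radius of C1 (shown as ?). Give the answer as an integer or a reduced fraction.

21

1. [ext C1·C2]  r_C1² + 8r_C1 − 609 = 0  ⇒  r_C1 = 21 (r>0 drops 1)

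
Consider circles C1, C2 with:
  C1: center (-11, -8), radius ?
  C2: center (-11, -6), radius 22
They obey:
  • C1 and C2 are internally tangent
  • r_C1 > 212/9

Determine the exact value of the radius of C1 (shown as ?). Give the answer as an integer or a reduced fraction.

24

1. [int C1,C2]  r_C1² − 44r_C1 + 480 = 0  ⇒  r_C1 = 20 or 24
2. given r_C1 > 212/9: keep 24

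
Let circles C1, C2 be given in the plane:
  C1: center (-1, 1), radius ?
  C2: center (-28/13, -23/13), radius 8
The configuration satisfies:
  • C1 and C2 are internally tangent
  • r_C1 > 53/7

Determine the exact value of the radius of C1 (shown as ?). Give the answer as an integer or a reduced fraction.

1. [int C1,C2]  r_C1² − 16r_C1 + 55 = 0  ⇒  r_C1 = 5 or 11
2. given r_C1 > 53/7: keep 11

11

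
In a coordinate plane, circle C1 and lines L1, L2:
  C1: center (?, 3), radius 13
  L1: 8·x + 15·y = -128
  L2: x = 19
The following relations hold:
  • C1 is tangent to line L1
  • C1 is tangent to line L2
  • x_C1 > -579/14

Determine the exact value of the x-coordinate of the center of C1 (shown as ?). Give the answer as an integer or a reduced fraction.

1. [C1‖L1]  x_C1² + (173/4)x_C1 − 591/2 = 0  ⇒  x_C1 = -197/4 or 6
2. [C1‖L2]  x_C1² − 38x_C1 + 192 = 0  ⇒  x_C1 = 6 or 32

6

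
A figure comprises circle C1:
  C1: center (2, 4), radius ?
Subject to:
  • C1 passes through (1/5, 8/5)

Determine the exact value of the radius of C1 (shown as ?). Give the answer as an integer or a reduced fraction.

3

1. [C1∋P]  r_C1² − 9 = 0  ⇒  r_C1 = 3 (r>0 drops 1)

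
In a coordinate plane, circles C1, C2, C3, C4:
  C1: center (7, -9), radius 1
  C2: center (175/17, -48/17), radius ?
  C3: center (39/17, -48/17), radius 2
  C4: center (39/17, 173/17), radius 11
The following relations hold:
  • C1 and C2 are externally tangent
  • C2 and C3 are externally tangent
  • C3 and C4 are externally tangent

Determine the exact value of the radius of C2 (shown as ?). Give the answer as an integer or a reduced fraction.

1. [ext C1·C2]  r_C2² + 2r_C2 − 48 = 0  ⇒  r_C2 = 6 (r>0 drops 1)
2. [ext C2·C3]  r_C2² + 4r_C2 − 60 = 0  ⇒  r_C2 = 6 (r>0 drops 1)

6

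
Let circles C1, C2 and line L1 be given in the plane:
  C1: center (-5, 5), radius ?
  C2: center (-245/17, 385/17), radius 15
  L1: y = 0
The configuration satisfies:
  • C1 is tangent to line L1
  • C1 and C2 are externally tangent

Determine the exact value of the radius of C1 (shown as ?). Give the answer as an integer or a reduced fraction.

5

1. [C1‖L1]  r_C1² − 25 = 0  ⇒  r_C1 = 5 (r>0 drops 1)
2. [ext C1·C2]  r_C1² + 30r_C1 − 175 = 0  ⇒  r_C1 = 5 (r>0 drops 1)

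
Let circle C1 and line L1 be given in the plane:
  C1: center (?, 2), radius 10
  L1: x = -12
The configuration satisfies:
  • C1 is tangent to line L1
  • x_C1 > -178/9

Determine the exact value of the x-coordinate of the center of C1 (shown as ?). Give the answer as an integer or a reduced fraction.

1. [C1‖L1]  x_C1² + 24x_C1 + 44 = 0  ⇒  x_C1 = -22 or -2
2. given x_C1 > -178/9: keep -2

-2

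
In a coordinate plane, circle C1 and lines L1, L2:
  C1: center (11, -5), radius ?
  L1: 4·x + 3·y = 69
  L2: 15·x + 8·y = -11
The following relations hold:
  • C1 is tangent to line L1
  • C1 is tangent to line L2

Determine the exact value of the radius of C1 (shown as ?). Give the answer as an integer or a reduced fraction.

1. [C1‖L1]  r_C1² − 64 = 0  ⇒  r_C1 = 8 (r>0 drops 1)
2. [C1‖L2]  r_C1² − 64 = 0  ⇒  r_C1 = 8 (r>0 drops 1)

8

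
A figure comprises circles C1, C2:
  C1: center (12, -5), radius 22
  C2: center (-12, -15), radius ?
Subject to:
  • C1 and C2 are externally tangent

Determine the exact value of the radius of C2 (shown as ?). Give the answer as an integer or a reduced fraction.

1. [ext C1·C2]  r_C2² + 44r_C2 − 192 = 0  ⇒  r_C2 = 4 (r>0 drops 1)

4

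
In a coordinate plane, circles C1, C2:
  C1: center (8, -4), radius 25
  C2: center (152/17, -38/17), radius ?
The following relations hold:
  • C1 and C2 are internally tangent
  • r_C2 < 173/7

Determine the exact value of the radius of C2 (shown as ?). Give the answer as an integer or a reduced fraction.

1. [int C1,C2]  r_C2² − 50r_C2 + 621 = 0  ⇒  r_C2 = 23 or 27
2. given r_C2 < 173/7: keep 23

23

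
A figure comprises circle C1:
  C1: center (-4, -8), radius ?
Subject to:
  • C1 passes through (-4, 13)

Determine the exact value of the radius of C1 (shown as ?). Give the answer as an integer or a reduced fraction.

1. [C1∋P]  r_C1² − 441 = 0  ⇒  r_C1 = 21 (r>0 drops 1)

21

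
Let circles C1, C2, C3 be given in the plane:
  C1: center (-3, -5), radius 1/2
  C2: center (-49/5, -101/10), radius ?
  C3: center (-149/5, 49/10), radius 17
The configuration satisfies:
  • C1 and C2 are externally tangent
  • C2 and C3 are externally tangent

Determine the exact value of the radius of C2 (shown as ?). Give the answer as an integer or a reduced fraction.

1. [ext C1·C2]  r_C2² + 1r_C2 − 72 = 0  ⇒  r_C2 = 8 (r>0 drops 1)
2. [ext C2·C3]  r_C2² + 34r_C2 − 336 = 0  ⇒  r_C2 = 8 (r>0 drops 1)

8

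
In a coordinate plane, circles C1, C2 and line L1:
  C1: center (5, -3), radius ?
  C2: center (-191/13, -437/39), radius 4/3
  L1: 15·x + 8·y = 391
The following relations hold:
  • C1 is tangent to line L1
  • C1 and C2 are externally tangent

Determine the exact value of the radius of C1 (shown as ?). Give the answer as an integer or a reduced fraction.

20

1. [C1‖L1]  r_C1² − 400 = 0  ⇒  r_C1 = 20 (r>0 drops 1)
2. [ext C1·C2]  r_C1² + (8/3)r_C1 − 1360/3 = 0  ⇒  r_C1 = 20 (r>0 drops 1)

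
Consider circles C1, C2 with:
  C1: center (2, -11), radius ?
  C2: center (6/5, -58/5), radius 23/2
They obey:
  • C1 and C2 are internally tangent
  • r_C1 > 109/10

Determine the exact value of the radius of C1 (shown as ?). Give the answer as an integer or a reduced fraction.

1. [int C1,C2]  r_C1² − 23r_C1 + 525/4 = 0  ⇒  r_C1 = 21/2 or 25/2
2. given r_C1 > 109/10: keep 25/2

25/2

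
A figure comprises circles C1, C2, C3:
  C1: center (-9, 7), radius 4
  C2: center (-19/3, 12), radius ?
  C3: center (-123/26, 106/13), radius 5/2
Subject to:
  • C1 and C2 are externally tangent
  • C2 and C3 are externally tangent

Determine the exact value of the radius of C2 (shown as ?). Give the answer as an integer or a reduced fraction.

1. [ext C1·C2]  r_C2² + 8r_C2 − 145/9 = 0  ⇒  r_C2 = 5/3 (r>0 drops 1)
2. [ext C2·C3]  r_C2² + 5r_C2 − 100/9 = 0  ⇒  r_C2 = 5/3 (r>0 drops 1)

5/3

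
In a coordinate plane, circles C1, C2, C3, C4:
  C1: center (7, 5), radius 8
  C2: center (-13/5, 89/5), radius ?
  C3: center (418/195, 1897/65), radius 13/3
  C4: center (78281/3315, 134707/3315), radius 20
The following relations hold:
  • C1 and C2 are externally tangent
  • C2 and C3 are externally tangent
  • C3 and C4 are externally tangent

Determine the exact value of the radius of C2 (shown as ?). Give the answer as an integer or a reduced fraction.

8

1. [ext C1·C2]  r_C2² + 16r_C2 − 192 = 0  ⇒  r_C2 = 8 (r>0 drops 1)
2. [ext C2·C3]  r_C2² + (26/3)r_C2 − 400/3 = 0  ⇒  r_C2 = 8 (r>0 drops 1)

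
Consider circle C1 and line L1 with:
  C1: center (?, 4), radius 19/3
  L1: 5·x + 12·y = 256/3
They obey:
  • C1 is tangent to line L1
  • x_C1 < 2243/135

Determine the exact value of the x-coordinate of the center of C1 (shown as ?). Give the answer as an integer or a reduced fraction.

-9

1. [C1‖L1]  x_C1² − (224/15)x_C1 − 1077/5 = 0  ⇒  x_C1 = -9 or 359/15
2. given x_C1 < 2243/135: keep -9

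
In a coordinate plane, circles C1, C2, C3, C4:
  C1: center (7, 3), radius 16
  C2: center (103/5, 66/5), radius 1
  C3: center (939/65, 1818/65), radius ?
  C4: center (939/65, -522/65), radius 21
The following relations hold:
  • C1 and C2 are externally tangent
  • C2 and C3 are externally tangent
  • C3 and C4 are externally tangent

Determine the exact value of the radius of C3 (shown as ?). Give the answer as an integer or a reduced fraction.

1. [ext C2·C3]  r_C3² + 2r_C3 − 255 = 0  ⇒  r_C3 = 15 (r>0 drops 1)
2. [ext C3·C4]  r_C3² + 42r_C3 − 855 = 0  ⇒  r_C3 = 15 (r>0 drops 1)

15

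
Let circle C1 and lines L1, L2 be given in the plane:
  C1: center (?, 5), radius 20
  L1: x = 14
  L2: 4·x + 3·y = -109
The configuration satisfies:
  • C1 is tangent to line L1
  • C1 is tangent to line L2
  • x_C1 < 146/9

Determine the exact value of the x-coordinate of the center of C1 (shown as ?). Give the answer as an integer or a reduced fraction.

1. [C1‖L1]  x_C1² − 28x_C1 − 204 = 0  ⇒  x_C1 = -6 or 34
2. [C1‖L2]  x_C1² + 62x_C1 + 336 = 0  ⇒  x_C1 = -56 or -6

-6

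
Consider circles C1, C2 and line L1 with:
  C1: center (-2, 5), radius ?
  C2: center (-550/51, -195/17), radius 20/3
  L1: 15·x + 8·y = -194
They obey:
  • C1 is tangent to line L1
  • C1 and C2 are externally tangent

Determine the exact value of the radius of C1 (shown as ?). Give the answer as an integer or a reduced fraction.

12

1. [C1‖L1]  r_C1² − 144 = 0  ⇒  r_C1 = 12 (r>0 drops 1)
2. [ext C1·C2]  r_C1² + (40/3)r_C1 − 304 = 0  ⇒  r_C1 = 12 (r>0 drops 1)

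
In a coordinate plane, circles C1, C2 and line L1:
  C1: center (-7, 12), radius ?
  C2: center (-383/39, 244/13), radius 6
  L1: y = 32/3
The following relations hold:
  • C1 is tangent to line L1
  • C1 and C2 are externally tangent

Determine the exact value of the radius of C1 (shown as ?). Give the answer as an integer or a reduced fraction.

4/3

1. [C1‖L1]  r_C1² − 16/9 = 0  ⇒  r_C1 = 4/3 (r>0 drops 1)
2. [ext C1·C2]  r_C1² + 12r_C1 − 160/9 = 0  ⇒  r_C1 = 4/3 (r>0 drops 1)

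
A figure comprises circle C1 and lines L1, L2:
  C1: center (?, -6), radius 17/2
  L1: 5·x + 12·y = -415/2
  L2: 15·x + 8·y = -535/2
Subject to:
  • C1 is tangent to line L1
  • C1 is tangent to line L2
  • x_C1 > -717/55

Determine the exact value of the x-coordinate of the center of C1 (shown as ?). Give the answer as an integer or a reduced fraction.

1. [C1‖L1]  x_C1² + (271/5)x_C1 + 246 = 0  ⇒  x_C1 = -246/5 or -5
2. [C1‖L2]  x_C1² + (439/15)x_C1 + 364/3 = 0  ⇒  x_C1 = -364/15 or -5

-5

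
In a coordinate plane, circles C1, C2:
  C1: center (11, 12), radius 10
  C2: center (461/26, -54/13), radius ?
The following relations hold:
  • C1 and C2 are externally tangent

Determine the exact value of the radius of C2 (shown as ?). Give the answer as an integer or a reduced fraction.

15/2

1. [ext C1·C2]  r_C2² + 20r_C2 − 825/4 = 0  ⇒  r_C2 = 15/2 (r>0 drops 1)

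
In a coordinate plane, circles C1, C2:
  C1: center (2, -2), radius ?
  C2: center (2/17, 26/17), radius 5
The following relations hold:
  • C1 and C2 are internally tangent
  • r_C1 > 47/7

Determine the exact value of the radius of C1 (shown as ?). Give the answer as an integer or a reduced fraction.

9

1. [int C1,C2]  r_C1² − 10r_C1 + 9 = 0  ⇒  r_C1 = 1 or 9
2. given r_C1 > 47/7: keep 9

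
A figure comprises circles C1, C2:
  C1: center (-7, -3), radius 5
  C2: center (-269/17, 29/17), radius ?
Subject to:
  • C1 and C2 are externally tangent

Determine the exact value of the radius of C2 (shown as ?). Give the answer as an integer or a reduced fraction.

5

1. [ext C1·C2]  r_C2² + 10r_C2 − 75 = 0  ⇒  r_C2 = 5 (r>0 drops 1)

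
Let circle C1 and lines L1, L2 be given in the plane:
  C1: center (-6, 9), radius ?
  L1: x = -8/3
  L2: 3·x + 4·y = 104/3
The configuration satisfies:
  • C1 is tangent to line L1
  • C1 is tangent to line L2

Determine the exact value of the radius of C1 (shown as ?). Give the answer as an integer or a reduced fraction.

10/3

1. [C1‖L1]  r_C1² − 100/9 = 0  ⇒  r_C1 = 10/3 (r>0 drops 1)
2. [C1‖L2]  r_C1² − 100/9 = 0  ⇒  r_C1 = 10/3 (r>0 drops 1)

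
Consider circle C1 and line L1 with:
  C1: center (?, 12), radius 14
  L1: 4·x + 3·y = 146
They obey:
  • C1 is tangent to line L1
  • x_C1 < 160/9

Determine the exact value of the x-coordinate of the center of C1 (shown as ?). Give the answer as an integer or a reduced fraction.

1. [C1‖L1]  x_C1² − 55x_C1 + 450 = 0  ⇒  x_C1 = 10 or 45
2. given x_C1 < 160/9: keep 10

10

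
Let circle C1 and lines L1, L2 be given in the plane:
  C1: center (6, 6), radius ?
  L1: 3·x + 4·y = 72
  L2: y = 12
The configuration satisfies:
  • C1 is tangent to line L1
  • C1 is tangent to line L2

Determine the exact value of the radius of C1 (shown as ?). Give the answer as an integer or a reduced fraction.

6

1. [C1‖L1]  r_C1² − 36 = 0  ⇒  r_C1 = 6 (r>0 drops 1)
2. [C1‖L2]  r_C1² − 36 = 0  ⇒  r_C1 = 6 (r>0 drops 1)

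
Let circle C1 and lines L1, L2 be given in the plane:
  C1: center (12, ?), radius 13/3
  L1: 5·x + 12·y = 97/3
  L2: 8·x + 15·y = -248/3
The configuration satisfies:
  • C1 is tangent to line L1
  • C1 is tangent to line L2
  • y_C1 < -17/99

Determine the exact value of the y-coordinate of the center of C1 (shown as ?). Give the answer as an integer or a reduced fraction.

-7

1. [C1‖L1]  y_C1² + (83/18)y_C1 − 301/18 = 0  ⇒  y_C1 = -7 or 43/18
2. [C1‖L2]  y_C1² + (1072/45)y_C1 + 5299/45 = 0  ⇒  y_C1 = -757/45 or -7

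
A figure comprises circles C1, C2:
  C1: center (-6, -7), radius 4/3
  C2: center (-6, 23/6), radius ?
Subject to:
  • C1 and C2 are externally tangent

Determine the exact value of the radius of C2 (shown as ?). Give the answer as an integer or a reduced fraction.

19/2

1. [ext C1·C2]  r_C2² + (8/3)r_C2 − 1387/12 = 0  ⇒  r_C2 = 19/2 (r>0 drops 1)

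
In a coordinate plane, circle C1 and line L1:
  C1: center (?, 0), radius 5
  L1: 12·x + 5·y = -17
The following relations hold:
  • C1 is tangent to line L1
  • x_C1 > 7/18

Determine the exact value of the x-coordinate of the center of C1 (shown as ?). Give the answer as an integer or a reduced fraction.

4

1. [C1‖L1]  x_C1² + (17/6)x_C1 − 82/3 = 0  ⇒  x_C1 = -41/6 or 4
2. given x_C1 > 7/18: keep 4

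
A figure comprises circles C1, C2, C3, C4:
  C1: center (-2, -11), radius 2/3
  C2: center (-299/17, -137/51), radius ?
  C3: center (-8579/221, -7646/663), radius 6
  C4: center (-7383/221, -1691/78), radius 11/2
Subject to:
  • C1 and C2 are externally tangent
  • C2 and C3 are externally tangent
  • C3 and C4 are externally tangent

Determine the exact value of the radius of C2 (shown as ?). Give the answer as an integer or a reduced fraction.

17

1. [ext C1·C2]  r_C2² + (4/3)r_C2 − 935/3 = 0  ⇒  r_C2 = 17 (r>0 drops 1)
2. [ext C2·C3]  r_C2² + 12r_C2 − 493 = 0  ⇒  r_C2 = 17 (r>0 drops 1)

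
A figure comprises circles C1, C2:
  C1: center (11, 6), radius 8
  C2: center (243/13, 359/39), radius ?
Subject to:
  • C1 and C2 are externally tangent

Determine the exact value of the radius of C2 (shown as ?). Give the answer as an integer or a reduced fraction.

1/3

1. [ext C1·C2]  r_C2² + 16r_C2 − 49/9 = 0  ⇒  r_C2 = 1/3 (r>0 drops 1)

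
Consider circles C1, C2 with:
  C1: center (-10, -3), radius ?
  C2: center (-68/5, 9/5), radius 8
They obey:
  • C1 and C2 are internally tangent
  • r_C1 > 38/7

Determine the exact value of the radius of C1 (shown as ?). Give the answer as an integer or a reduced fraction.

1. [int C1,C2]  r_C1² − 16r_C1 + 28 = 0  ⇒  r_C1 = 2 or 14
2. given r_C1 > 38/7: keep 14

14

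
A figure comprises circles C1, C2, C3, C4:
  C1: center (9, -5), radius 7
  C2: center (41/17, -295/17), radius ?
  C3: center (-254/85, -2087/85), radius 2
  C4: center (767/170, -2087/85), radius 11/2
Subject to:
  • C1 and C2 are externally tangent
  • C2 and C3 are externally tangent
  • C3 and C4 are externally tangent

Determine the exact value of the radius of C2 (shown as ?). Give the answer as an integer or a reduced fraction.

7

1. [ext C1·C2]  r_C2² + 14r_C2 − 147 = 0  ⇒  r_C2 = 7 (r>0 drops 1)
2. [ext C2·C3]  r_C2² + 4r_C2 − 77 = 0  ⇒  r_C2 = 7 (r>0 drops 1)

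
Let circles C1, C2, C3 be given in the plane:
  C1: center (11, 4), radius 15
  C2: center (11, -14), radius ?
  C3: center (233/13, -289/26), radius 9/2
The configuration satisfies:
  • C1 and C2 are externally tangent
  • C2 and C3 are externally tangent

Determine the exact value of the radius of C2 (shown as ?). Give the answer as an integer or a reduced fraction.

1. [ext C1·C2]  r_C2² + 30r_C2 − 99 = 0  ⇒  r_C2 = 3 (r>0 drops 1)
2. [ext C2·C3]  r_C2² + 9r_C2 − 36 = 0  ⇒  r_C2 = 3 (r>0 drops 1)

3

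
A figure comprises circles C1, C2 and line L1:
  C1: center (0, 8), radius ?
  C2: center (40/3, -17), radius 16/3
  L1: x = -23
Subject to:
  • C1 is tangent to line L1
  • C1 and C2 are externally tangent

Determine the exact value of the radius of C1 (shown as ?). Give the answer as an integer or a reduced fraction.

1. [C1‖L1]  r_C1² − 529 = 0  ⇒  r_C1 = 23 (r>0 drops 1)
2. [ext C1·C2]  r_C1² + (32/3)r_C1 − 2323/3 = 0  ⇒  r_C1 = 23 (r>0 drops 1)

23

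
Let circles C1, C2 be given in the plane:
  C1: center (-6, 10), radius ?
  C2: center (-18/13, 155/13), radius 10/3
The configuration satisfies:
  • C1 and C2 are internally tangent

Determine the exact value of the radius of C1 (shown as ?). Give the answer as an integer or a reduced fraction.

1. [int C1,C2]  r_C1² − (20/3)r_C1 − 125/9 = 0  ⇒  r_C1 = 25/3 (r>0 drops 1)

25/3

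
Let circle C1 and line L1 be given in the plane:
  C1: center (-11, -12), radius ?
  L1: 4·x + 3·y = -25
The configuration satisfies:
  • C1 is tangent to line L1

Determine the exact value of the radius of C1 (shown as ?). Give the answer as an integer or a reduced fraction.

1. [C1‖L1]  r_C1² − 121 = 0  ⇒  r_C1 = 11 (r>0 drops 1)

11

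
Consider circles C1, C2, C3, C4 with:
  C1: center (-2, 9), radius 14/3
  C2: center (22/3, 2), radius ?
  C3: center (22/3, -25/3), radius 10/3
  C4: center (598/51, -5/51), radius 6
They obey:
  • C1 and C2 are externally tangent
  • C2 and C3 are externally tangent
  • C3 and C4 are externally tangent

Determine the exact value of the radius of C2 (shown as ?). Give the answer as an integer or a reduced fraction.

7

1. [ext C1·C2]  r_C2² + (28/3)r_C2 − 343/3 = 0  ⇒  r_C2 = 7 (r>0 drops 1)
2. [ext C2·C3]  r_C2² + (20/3)r_C2 − 287/3 = 0  ⇒  r_C2 = 7 (r>0 drops 1)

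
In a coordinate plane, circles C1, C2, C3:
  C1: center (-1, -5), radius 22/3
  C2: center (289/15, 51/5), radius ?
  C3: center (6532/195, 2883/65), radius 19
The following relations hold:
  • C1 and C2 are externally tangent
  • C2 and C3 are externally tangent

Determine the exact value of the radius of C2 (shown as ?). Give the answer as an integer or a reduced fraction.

1. [ext C1·C2]  r_C2² + (44/3)r_C2 − 588 = 0  ⇒  r_C2 = 18 (r>0 drops 1)
2. [ext C2·C3]  r_C2² + 38r_C2 − 1008 = 0  ⇒  r_C2 = 18 (r>0 drops 1)

18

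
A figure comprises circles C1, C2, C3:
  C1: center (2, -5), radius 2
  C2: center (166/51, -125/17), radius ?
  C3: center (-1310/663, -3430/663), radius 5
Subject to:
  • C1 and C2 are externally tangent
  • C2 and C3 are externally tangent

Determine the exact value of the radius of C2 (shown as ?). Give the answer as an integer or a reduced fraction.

2/3

1. [ext C1·C2]  r_C2² + 4r_C2 − 28/9 = 0  ⇒  r_C2 = 2/3 (r>0 drops 1)
2. [ext C2·C3]  r_C2² + 10r_C2 − 64/9 = 0  ⇒  r_C2 = 2/3 (r>0 drops 1)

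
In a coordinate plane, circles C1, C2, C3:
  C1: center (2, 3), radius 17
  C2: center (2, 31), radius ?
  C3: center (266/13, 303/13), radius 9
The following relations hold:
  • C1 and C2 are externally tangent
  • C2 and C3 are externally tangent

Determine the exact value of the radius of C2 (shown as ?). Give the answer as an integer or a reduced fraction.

1. [ext C1·C2]  r_C2² + 34r_C2 − 495 = 0  ⇒  r_C2 = 11 (r>0 drops 1)
2. [ext C2·C3]  r_C2² + 18r_C2 − 319 = 0  ⇒  r_C2 = 11 (r>0 drops 1)

11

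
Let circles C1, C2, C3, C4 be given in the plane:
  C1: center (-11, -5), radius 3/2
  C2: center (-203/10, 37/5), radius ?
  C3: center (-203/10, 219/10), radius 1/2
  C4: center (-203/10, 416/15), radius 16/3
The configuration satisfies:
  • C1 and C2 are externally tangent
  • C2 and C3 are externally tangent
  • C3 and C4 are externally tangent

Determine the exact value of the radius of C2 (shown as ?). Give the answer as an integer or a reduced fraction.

1. [ext C1·C2]  r_C2² + 3r_C2 − 238 = 0  ⇒  r_C2 = 14 (r>0 drops 1)
2. [ext C2·C3]  r_C2² + 1r_C2 − 210 = 0  ⇒  r_C2 = 14 (r>0 drops 1)

14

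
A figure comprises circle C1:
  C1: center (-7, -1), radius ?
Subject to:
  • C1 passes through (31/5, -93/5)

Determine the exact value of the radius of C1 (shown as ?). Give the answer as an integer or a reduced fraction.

22

1. [C1∋P]  r_C1² − 484 = 0  ⇒  r_C1 = 22 (r>0 drops 1)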